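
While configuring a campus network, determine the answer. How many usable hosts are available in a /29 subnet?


Given: subnet mask /29
Host bits = 32 - 29 = 3
Total addresses = 2^3 = 8
Usable hosts = 8 - 2 (network + broadcast) = 6

6


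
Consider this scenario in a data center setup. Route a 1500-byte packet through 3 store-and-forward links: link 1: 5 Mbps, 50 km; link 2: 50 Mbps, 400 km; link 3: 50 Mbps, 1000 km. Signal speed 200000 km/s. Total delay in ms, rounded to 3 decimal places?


Packet = 1500 bytes = 12000 bits. Store-and-forward: sum (t_trans + t_prop) per link.
Link 1: t_trans = 12000/(5*10^6) s = 2.4000 ms; t_prop = 50/200000 s = 0.2500 ms; subtotal = 2.6500 ms
Link 2: t_trans = 12000/(50*10^6) s = 0.2400 ms; t_prop = 400/200000 s = 2.0000 ms; subtotal = 2.2400 ms
Link 3: t_trans = 12000/(50*10^6) s = 0.2400 ms; t_prop = 1000/200000 s = 5.0000 ms; subtotal = 5.2400 ms
End-to-end = 2.6500 + 2.2400 + 5.2400 = 10.1300 ms -> 10.130 ms (3 dp)

10.130


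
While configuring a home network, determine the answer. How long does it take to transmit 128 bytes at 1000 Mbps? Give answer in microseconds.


Given: packet = 128 bytes, bandwidth = 1000 Mbps
Packet in bits = 128 * 8 = 1024 bits
Bandwidth = 1000 * 10^6 = 1000000000 bps
Time = 1024 / 1000000000 seconds
Time in us = 1024 * 10^6 / 1000000000 = 1.024

1.024


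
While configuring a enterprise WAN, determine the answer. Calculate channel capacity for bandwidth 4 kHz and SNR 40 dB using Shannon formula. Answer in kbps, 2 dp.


Given: B = 4 kHz, SNR = 40 dB
SNR linear = 10^(40/10) = 10000
1 + SNR = 10001
log2(10001) = 13.2878566418
C = 4 * 1000 * 13.2878566418 = 53151.4266 bps
C = 53.151427 kbps -> 53.15 kbps (2 dp)

53.15


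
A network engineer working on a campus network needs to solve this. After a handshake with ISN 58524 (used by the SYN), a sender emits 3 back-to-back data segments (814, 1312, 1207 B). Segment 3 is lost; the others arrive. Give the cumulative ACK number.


SYN uses sequence number 58524; first data byte = ISN + 1 = 58525.
Segment 1: SEQ = 58525, len = 814 B, covers [58525, 59338]
Segment 2: SEQ = 59339, len = 1312 B, covers [59339, 60650]
Segment 3: SEQ = 60651, len = 1207 B, covers [60651, 61857] [LOST]
In-order data received: bytes [58525, 60650] (segments 1..2).
Segment 3 missing -> gap begins at byte 60651.
Cumulative ACK = next expected in-order byte = 58525 + 814 + 1312 = 60651

60651


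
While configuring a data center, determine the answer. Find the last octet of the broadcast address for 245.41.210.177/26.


Given: IP = 245.41.210.177, prefix = /26
Host bits = 32 - 26 = 6
Network last octet = 177 AND mask = 128
Host part size = 2^6 - 1 = 63
Broadcast last octet = 128 OR 63 = 191

191


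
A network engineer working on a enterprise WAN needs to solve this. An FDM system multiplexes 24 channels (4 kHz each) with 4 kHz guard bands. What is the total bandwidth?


Given: 24 channels, 4 kHz each, guard = 4 kHz
Channel bandwidth = 24 * 4 = 96 kHz
Guard bands = 23 gaps * 4 kHz = 92 kHz
Total = 96 + 92 = 188 kHz

188


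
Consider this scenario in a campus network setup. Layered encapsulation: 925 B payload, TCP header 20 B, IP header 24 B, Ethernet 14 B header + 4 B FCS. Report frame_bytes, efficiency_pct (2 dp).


TCP segment = 925 + 20 = 945 B
IP packet = 945 + 24 = 969 B
Ethernet frame = 969 + 14 + 4 = 987 B
Efficiency = app / frame = 925 / 987 = 0.937183 = 93.7183% -> 93.72% (2 dp)

987, 93.72


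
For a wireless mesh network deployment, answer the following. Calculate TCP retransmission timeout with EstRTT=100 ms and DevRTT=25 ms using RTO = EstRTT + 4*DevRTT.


Given: EstRTT = 100 ms, DevRTT = 25 ms
Timeout = EstRTT + 4 * DevRTT
4 * DevRTT = 4 * 25 = 100
Timeout = 100 + 100 = 200 ms

200


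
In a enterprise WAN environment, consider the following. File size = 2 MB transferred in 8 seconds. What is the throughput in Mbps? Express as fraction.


Given: file = 2 MB, time = 8 s
File in Mb = 2 * 8 = 16 Mb
Throughput = 16 / 8 Mbps
Throughput = 2 Mbps

2


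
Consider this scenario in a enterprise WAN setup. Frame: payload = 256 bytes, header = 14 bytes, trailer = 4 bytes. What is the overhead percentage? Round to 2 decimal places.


Given: payload = 256 B, header = 14 B, trailer = 4 B
Overhead bytes = header + trailer = 14 + 4 = 18
Total frame = payload + overhead = 256 + 18 = 274
Overhead % = 18 / 274 * 100 = 6.5693% -> 6.57% (2 dp)

6.57


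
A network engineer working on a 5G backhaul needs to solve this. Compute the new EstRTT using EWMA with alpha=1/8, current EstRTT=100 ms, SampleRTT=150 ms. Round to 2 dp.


Given: EstRTT = 100 ms, SampleRTT = 150 ms, alpha = 1/8
New EstRTT = (1 - alpha) * EstRTT + alpha * SampleRTT
(7/8) * 100 = 87.5
(1/8) * 150 = 18.75
New EstRTT = 87.5 + 18.75 = 106.25 ms -> 106.25 ms (2 dp)

106.25


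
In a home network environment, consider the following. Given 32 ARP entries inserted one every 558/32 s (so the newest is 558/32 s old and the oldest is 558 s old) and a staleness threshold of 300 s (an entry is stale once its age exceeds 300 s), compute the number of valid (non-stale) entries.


Ages are k * 558/32 s for k = 1..32 (spacing = 17.4375 s).
Entry k is valid iff k * 558/32 <= 300 iff k <= 32 * 300 / 558 = 17.2043
n_valid = floor(17.2043) = 17
(n_stale = 32 - 17 = 15)

17


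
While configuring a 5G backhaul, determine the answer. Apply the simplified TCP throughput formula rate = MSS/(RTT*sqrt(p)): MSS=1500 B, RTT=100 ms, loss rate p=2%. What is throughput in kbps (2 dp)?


Given: MSS = 1500 bytes, RTT = 100 ms, loss = 2%
RTT in seconds = 100 / 1000 = 0.1
Loss rate = 2% = 0.02
sqrt(loss) = sqrt(0.02) = 0.141421356237
Throughput (bytes/s) = 1500 / (0.1 * 0.141421356237) = 106066.0172
Throughput (kbps) = 106066.0172 * 8 / 1000 = 848.528137 -> 848.53 kbps (2 dp)

848.53


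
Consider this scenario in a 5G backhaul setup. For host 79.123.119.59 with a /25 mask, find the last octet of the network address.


Given: IP = 79.123.119.59, prefix = /25
Subnet mask = 255.255.255.128
Last octet of IP: 59
Last octet of mask: 128
Network last octet = 59 AND 128 = 0

0


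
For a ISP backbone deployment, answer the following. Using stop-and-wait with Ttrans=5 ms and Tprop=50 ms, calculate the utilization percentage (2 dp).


Given: Ttrans = 5 ms, Tprop = 50 ms
RTT = 2 * Tprop = 2 * 50 = 100 ms
U = Ttrans / (Ttrans + RTT)
U = 5 / (5 + 100)
U = 5 / 105 = 0.047619
U% = 4.76%

4.76


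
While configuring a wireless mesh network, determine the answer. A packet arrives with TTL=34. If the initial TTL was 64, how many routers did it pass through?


Given: initial TTL = 64, received TTL = 34
Hops = initial TTL - received TTL
Hops = 64 - 34 = 30

30


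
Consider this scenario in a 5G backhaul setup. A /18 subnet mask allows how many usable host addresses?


Given: subnet mask /18
Host bits = 32 - 18 = 14
Total addresses = 2^14 = 16384
Usable hosts = 16384 - 2 (network + broadcast) = 16382

16382


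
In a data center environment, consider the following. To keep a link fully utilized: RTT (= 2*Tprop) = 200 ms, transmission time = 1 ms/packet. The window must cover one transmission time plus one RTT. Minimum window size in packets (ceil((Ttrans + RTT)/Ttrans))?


Given: Ttrans = 1 ms, RTT = 200 ms (= 2 * Tprop, Tprop = 100 ms)
Time until first ACK returns = Ttrans + RTT = 1 + 200 = 201 ms
Need W * Ttrans >= Ttrans + RTT  ->  W >= (Ttrans + RTT) / Ttrans
(Ttrans + RTT) / Ttrans = 201 / 1 = 201
W_min = ceil(201) = 201

201


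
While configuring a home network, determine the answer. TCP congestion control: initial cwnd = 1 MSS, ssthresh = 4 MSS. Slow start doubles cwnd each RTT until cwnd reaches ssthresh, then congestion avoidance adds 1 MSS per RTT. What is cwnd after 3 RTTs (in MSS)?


RTT 0: cwnd = 1 MSS (initial)
RTT 1: cwnd = 2 MSS (slow start, doubled)
RTT 2: cwnd = 4 MSS (slow start, doubled)
RTT 3: cwnd = 5 MSS (congestion avoidance, +1)

5


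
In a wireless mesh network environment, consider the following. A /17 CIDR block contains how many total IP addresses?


Given: CIDR prefix /17
Host bits = 32 - 17 = 15
Total addresses = 2^15 = 32768

32768


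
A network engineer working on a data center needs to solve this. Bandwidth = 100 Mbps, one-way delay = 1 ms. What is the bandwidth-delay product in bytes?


Given: bandwidth = 100 Mbps, delay = 1 ms
BDP in bits = 100 * 10^6 * 1 / 1000
BDP in bits = 100000
BDP in bytes = 100000 / 8 = 12500

12500


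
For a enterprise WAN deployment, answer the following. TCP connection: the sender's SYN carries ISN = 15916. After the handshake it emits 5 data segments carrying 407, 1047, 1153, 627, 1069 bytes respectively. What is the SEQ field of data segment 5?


The SYN occupies sequence number ISN = 15916, so the first data byte is ISN + 1 = 15917.
SEQ of data segment i = (ISN + 1) + sum of payload sizes of segments 1..i-1.
Segment 1: SEQ = 15917, payload = 407 bytes
Segment 2: SEQ = 16324, payload = 1047 bytes
Segment 3: SEQ = 17371, payload = 1153 bytes
Segment 4: SEQ = 18524, payload = 627 bytes
Segment 5: SEQ = 19151, payload = 1069 bytes
SEQ of segment 5 = 15917 + 407 + 1047 + 1153 + 627 = 19151

19151


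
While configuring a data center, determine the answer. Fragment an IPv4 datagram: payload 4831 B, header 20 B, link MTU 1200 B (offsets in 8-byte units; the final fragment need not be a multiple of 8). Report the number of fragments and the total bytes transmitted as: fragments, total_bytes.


Max data per non-final fragment = floor((MTU - header)/8)*8 = floor((1200 - 20)/8)*8 = floor(1180/8)*8 = 1176 B
Final fragment needs no 8-byte alignment: it can carry up to MTU - header = 1180 B
Non-final fragments needed = ceil((payload - 1180) / 1176) = ceil(3651/1176) = ceil(3.1046) = 4
Number of fragments = 4 + 1 = 5
Fragment sizes (data): 4 * 1176 B + 127 B (last, 127 <= 1180 OK)
Total bytes sent = payload + n_frags * header = 4831 + 5*20 = 4831 + 100 = 4931 B

5, 4931


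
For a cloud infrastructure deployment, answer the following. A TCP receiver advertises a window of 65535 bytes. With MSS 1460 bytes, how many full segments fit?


Given: RWND = 65535 bytes, MSS = 1460 bytes
Full segments = floor(RWND / MSS)
Full segments = floor(65535 / 1460)
Full segments = floor(44.887) = 44

44


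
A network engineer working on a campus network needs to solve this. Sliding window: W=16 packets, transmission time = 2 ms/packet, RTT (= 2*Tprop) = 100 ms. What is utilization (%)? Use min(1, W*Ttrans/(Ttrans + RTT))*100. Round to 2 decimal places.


Given: W = 16, Ttrans = 2 ms, RTT = 100 ms (= 2 * Tprop, Tprop = 50 ms)
Cycle time = Ttrans + RTT = 2 + 100 = 102 ms (first packet sent until its ACK returns)
W * Ttrans = 16 * 2 = 32 ms of sending per cycle
W * Ttrans / (Ttrans + RTT) = 32 / 102 = 0.313725
U = min(1, 0.313725) = 0.313725
U% = 31.37%

31.37


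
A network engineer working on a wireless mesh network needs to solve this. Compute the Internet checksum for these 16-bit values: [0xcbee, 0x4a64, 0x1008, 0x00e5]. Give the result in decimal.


Given words: [0xcbee, 0x4a64, 0x1008, 0x00e5]
Step 1: Sum all words
Raw sum = 52206 + 19044 + 4104 + 229 = 75583
Step 2: Fold carry: (10047 + 1) = 10048
One's complement = ~10048 & 0xFFFF = 55487

55487


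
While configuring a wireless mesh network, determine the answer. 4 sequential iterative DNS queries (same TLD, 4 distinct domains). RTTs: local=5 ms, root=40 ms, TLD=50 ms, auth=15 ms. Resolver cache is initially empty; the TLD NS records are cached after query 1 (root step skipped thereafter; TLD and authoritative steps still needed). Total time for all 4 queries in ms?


Lookup 1 (cold cache): local + root + TLD + auth = 5 + 40 + 50 + 15 = 110 ms
Lookups 2..4 (TLD NS cached -> skip root; new domain -> still ask TLD and auth): local + TLD + auth = 5 + 50 + 15 = 70 ms each
Remaining 3 lookups: 3 * 70 = 210 ms
Total = 110 + 210 = 320 ms

320


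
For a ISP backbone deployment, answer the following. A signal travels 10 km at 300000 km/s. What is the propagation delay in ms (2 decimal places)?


Given: distance = 10 km, speed = 300000 km/s
Delay = distance / speed = 10 / 300000 seconds
Delay in ms = 10 * 1000 / 300000
Delay = 0.0333 ms
Rounded to 2 dp = 0.03 ms

0.03


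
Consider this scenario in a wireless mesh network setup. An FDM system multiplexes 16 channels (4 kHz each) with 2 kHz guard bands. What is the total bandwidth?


Given: 16 channels, 4 kHz each, guard = 2 kHz
Channel bandwidth = 16 * 4 = 64 kHz
Guard bands = 15 gaps * 2 kHz = 30 kHz
Total = 64 + 30 = 94 kHz

94


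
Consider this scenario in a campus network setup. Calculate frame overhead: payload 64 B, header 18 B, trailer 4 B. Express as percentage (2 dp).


Given: payload = 64 B, header = 18 B, trailer = 4 B
Overhead bytes = header + trailer = 18 + 4 = 22
Total frame = payload + overhead = 64 + 22 = 86
Overhead % = 22 / 86 * 100 = 25.5814% -> 25.58% (2 dp)

25.58


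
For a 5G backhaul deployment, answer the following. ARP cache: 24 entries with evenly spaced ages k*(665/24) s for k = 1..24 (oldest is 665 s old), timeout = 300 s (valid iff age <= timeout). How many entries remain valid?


Ages are k * 665/24 s for k = 1..24 (spacing = 27.7083 s).
Entry k is valid iff k * 665/24 <= 300 iff k <= 24 * 300 / 665 = 10.8271
n_valid = floor(10.8271) = 10
(n_stale = 24 - 10 = 14)

10


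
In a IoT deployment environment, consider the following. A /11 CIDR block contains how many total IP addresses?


Given: CIDR prefix /11
Host bits = 32 - 11 = 21
Total addresses = 2^21 = 2097152

2097152


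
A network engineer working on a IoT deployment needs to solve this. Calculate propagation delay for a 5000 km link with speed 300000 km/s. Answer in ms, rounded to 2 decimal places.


Given: distance = 5000 km, speed = 300000 km/s
Delay = distance / speed = 5000 / 300000 seconds
Delay in ms = 5000 * 1000 / 300000
Delay = 16.6667 ms
Rounded to 2 dp = 16.67 ms

16.67


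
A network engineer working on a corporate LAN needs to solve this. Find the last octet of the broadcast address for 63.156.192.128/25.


Given: IP = 63.156.192.128, prefix = /25
Host bits = 32 - 25 = 7
Network last octet = 128 AND mask = 128
Host part size = 2^7 - 1 = 127
Broadcast last octet = 128 OR 127 = 255

255


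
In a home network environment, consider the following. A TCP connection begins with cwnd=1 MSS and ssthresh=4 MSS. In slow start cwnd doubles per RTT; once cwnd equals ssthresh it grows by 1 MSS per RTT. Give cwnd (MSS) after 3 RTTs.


RTT 0: cwnd = 1 MSS (initial)
RTT 1: cwnd = 2 MSS (slow start, doubled)
RTT 2: cwnd = 4 MSS (slow start, doubled)
RTT 3: cwnd = 5 MSS (congestion avoidance, +1)

5


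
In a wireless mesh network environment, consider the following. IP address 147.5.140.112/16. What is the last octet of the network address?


Given: IP = 147.5.140.112, prefix = /16
Subnet mask = 255.255.0.0
Last octet of IP: 112
Last octet of mask: 0
Network last octet = 112 AND 0 = 0

0


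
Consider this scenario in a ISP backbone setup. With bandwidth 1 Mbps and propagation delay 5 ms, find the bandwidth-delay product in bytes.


Given: bandwidth = 1 Mbps, delay = 5 ms
BDP in bits = 1 * 10^6 * 5 / 1000
BDP in bits = 5000
BDP in bytes = 5000 / 8 = 625

625


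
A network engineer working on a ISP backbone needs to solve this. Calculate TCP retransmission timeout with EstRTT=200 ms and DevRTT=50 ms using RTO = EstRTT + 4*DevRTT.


Given: EstRTT = 200 ms, DevRTT = 50 ms
Timeout = EstRTT + 4 * DevRTT
4 * DevRTT = 4 * 50 = 200
Timeout = 200 + 200 = 400 ms

400


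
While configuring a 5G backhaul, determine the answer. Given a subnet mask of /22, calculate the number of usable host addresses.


Given: subnet mask /22
Host bits = 32 - 22 = 10
Total addresses = 2^10 = 1024
Usable hosts = 1024 - 2 (network + broadcast) = 1022

1022


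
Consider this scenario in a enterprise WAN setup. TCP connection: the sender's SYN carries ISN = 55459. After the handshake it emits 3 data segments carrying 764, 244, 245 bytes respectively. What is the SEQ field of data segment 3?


The SYN occupies sequence number ISN = 55459, so the first data byte is ISN + 1 = 55460.
SEQ of data segment i = (ISN + 1) + sum of payload sizes of segments 1..i-1.
Segment 1: SEQ = 55460, payload = 764 bytes
Segment 2: SEQ = 56224, payload = 244 bytes
Segment 3: SEQ = 56468, payload = 245 bytes
SEQ of segment 3 = 55460 + 764 + 244 = 56468

56468


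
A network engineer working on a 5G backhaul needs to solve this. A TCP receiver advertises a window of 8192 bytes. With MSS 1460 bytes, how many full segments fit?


Given: RWND = 8192 bytes, MSS = 1460 bytes
Full segments = floor(RWND / MSS)
Full segments = floor(8192 / 1460)
Full segments = floor(5.611) = 5

5


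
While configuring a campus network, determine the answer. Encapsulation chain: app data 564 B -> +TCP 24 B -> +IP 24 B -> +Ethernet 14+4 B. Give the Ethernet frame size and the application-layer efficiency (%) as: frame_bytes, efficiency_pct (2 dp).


TCP segment = 564 + 24 = 588 B
IP packet = 588 + 24 = 612 B
Ethernet frame = 612 + 14 + 4 = 630 B
Efficiency = app / frame = 564 / 630 = 0.895238 = 89.5238% -> 89.52% (2 dp)

630, 89.52


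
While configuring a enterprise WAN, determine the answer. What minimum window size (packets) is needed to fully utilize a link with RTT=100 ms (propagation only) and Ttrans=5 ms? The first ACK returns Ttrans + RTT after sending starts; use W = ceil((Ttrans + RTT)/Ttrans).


Given: Ttrans = 5 ms, RTT = 100 ms (= 2 * Tprop, Tprop = 50 ms)
Time until first ACK returns = Ttrans + RTT = 5 + 100 = 105 ms
Need W * Ttrans >= Ttrans + RTT  ->  W >= (Ttrans + RTT) / Ttrans
(Ttrans + RTT) / Ttrans = 105 / 5 = 21
W_min = ceil(21) = 21

21


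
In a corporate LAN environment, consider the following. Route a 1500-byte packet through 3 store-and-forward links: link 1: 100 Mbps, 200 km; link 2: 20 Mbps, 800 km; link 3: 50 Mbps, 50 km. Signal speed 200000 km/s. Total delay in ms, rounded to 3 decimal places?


Packet = 1500 bytes = 12000 bits. Store-and-forward: sum (t_trans + t_prop) per link.
Link 1: t_trans = 12000/(100*10^6) s = 0.1200 ms; t_prop = 200/200000 s = 1.0000 ms; subtotal = 1.1200 ms
Link 2: t_trans = 12000/(20*10^6) s = 0.6000 ms; t_prop = 800/200000 s = 4.0000 ms; subtotal = 4.6000 ms
Link 3: t_trans = 12000/(50*10^6) s = 0.2400 ms; t_prop = 50/200000 s = 0.2500 ms; subtotal = 0.4900 ms
End-to-end = 1.1200 + 4.6000 + 0.4900 = 6.2100 ms -> 6.210 ms (3 dp)

6.210


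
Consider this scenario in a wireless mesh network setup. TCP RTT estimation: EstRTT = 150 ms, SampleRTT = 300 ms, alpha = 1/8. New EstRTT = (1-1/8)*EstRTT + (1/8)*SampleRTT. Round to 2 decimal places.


Given: EstRTT = 150 ms, SampleRTT = 300 ms, alpha = 1/8
New EstRTT = (1 - alpha) * EstRTT + alpha * SampleRTT
(7/8) * 150 = 131.25
(1/8) * 300 = 37.5
New EstRTT = 131.25 + 37.5 = 168.75 ms -> 168.75 ms (2 dp)

168.75


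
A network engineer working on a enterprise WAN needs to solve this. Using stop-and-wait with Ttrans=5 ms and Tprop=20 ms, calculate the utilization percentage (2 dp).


Given: Ttrans = 5 ms, Tprop = 20 ms
RTT = 2 * Tprop = 2 * 20 = 40 ms
U = Ttrans / (Ttrans + RTT)
U = 5 / (5 + 40)
U = 5 / 45 = 0.111111
U% = 11.11%

11.11


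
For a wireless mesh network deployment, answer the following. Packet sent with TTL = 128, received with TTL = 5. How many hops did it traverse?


Given: initial TTL = 128, received TTL = 5
Hops = initial TTL - received TTL
Hops = 128 - 5 = 123

123


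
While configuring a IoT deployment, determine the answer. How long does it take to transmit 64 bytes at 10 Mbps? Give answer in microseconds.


Given: packet = 64 bytes, bandwidth = 10 Mbps
Packet in bits = 64 * 8 = 512 bits
Bandwidth = 10 * 10^6 = 10000000 bps
Time = 512 / 10000000 seconds
Time in us = 512 * 10^6 / 10000000 = 51.2

51.2


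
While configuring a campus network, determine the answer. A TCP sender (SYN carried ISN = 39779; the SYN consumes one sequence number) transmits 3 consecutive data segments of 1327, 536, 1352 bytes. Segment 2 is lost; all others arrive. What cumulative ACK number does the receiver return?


SYN uses sequence number 39779; first data byte = ISN + 1 = 39780.
Segment 1: SEQ = 39780, len = 1327 B, covers [39780, 41106]
Segment 2: SEQ = 41107, len = 536 B, covers [41107, 41642] [LOST]
Segment 3: SEQ = 41643, len = 1352 B, covers [41643, 42994]
In-order data received: bytes [39780, 41106] (segments 1..1).
Segment 2 missing -> gap begins at byte 41107; later segments buffered out of order.
Cumulative ACK = next expected in-order byte = 39780 + 1327 = 41107

41107


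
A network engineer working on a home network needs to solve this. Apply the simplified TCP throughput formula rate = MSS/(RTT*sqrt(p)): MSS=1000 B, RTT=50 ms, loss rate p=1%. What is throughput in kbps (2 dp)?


Given: MSS = 1000 bytes, RTT = 50 ms, loss = 1%
RTT in seconds = 50 / 1000 = 0.05
Loss rate = 1% = 0.01
sqrt(loss) = sqrt(0.01) = 0.1
Throughput (bytes/s) = 1000 / (0.05 * 0.1) = 200000.0000
Throughput (kbps) = 200000.0000 * 8 / 1000 = 1600.000000 -> 1600.00 kbps (2 dp)

1600.00


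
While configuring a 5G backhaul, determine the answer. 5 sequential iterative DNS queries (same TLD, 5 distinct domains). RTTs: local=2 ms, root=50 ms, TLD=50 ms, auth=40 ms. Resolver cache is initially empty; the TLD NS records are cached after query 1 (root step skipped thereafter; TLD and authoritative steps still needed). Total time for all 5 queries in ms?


Lookup 1 (cold cache): local + root + TLD + auth = 2 + 50 + 50 + 40 = 142 ms
Lookups 2..5 (TLD NS cached -> skip root; new domain -> still ask TLD and auth): local + TLD + auth = 2 + 50 + 40 = 92 ms each
Remaining 4 lookups: 4 * 92 = 368 ms
Total = 142 + 368 = 510 ms

510


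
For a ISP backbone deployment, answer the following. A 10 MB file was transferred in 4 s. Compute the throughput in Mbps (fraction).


Given: file = 10 MB, time = 4 s
File in Mb = 10 * 8 = 80 Mb
Throughput = 80 / 4 Mbps
Throughput = 20 Mbps

20


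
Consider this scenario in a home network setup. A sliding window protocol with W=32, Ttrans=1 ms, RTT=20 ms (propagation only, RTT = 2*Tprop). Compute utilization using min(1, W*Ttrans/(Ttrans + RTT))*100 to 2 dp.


Given: W = 32, Ttrans = 1 ms, RTT = 20 ms (= 2 * Tprop, Tprop = 10 ms)
Cycle time = Ttrans + RTT = 1 + 20 = 21 ms (first packet sent until its ACK returns)
W * Ttrans = 32 * 1 = 32 ms of sending per cycle
W * Ttrans / (Ttrans + RTT) = 32 / 21 = 1.523810
U = min(1, 1.523810) = 1.000000
U% = 100.00%

100.00


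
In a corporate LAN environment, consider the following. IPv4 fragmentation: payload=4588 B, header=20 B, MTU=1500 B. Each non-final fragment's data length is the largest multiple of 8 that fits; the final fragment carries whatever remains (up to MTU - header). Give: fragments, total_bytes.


Max data per non-final fragment = floor((MTU - header)/8)*8 = floor((1500 - 20)/8)*8 = floor(1480/8)*8 = 1480 B
Final fragment needs no 8-byte alignment: it can carry up to MTU - header = 1480 B
Non-final fragments needed = ceil((payload - 1480) / 1480) = ceil(3108/1480) = ceil(2.1000) = 3
Number of fragments = 3 + 1 = 4
Fragment sizes (data): 3 * 1480 B + 148 B (last, 148 <= 1480 OK)
Total bytes sent = payload + n_frags * header = 4588 + 4*20 = 4588 + 80 = 4668 B

4, 4668


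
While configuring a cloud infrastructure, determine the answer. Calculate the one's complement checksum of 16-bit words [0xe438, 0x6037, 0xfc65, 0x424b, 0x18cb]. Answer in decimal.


Given words: [0xe438, 0x6037, 0xfc65, 0x424b, 0x18cb]
Step 1: Sum all words
Raw sum = 58424 + 24631 + 64613 + 16971 + 6347 = 170986
Step 2: Fold carry: (39914 + 2) = 39916
One's complement = ~39916 & 0xFFFF = 25619

25619


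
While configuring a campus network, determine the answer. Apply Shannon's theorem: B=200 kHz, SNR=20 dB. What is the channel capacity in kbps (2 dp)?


Given: B = 200 kHz, SNR = 20 dB
SNR linear = 10^(20/10) = 100
1 + SNR = 101
log2(101) = 6.6582114828
C = 200 * 1000 * 6.6582114828 = 1331642.2966 bps
C = 1331.642297 kbps -> 1331.64 kbps (2 dp)

1331.64


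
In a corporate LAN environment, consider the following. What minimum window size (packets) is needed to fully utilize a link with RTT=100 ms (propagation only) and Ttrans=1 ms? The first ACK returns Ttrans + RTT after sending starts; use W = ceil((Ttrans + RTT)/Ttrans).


Given: Ttrans = 1 ms, RTT = 100 ms (= 2 * Tprop, Tprop = 50 ms)
Time until first ACK returns = Ttrans + RTT = 1 + 100 = 101 ms
Need W * Ttrans >= Ttrans + RTT  ->  W >= (Ttrans + RTT) / Ttrans
(Ttrans + RTT) / Ttrans = 101 / 1 = 101
W_min = ceil(101) = 101

101


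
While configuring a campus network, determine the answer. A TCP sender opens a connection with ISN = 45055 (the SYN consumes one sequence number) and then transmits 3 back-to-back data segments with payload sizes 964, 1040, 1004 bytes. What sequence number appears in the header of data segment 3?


The SYN occupies sequence number ISN = 45055, so the first data byte is ISN + 1 = 45056.
SEQ of data segment i = (ISN + 1) + sum of payload sizes of segments 1..i-1.
Segment 1: SEQ = 45056, payload = 964 bytes
Segment 2: SEQ = 46020, payload = 1040 bytes
Segment 3: SEQ = 47060, payload = 1004 bytes
SEQ of segment 3 = 45056 + 964 + 1040 = 47060

47060


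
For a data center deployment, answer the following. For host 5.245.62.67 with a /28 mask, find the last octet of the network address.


Given: IP = 5.245.62.67, prefix = /28
Subnet mask = 255.255.255.240
Last octet of IP: 67
Last octet of mask: 240
Network last octet = 67 AND 240 = 64

64


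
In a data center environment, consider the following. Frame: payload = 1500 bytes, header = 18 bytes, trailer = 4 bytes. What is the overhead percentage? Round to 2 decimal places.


Given: payload = 1500 B, header = 18 B, trailer = 4 B
Overhead bytes = header + trailer = 18 + 4 = 22
Total frame = payload + overhead = 1500 + 22 = 1522
Overhead % = 22 / 1522 * 100 = 1.4455% -> 1.45% (2 dp)

1.45


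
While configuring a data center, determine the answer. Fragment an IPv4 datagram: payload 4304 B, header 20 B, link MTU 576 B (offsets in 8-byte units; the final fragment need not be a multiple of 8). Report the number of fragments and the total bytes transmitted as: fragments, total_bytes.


Max data per non-final fragment = floor((MTU - header)/8)*8 = floor((576 - 20)/8)*8 = floor(556/8)*8 = 552 B
Final fragment needs no 8-byte alignment: it can carry up to MTU - header = 556 B
Non-final fragments needed = ceil((payload - 556) / 552) = ceil(3748/552) = ceil(6.7899) = 7
Number of fragments = 7 + 1 = 8
Fragment sizes (data): 7 * 552 B + 440 B (last, 440 <= 556 OK)
Total bytes sent = payload + n_frags * header = 4304 + 8*20 = 4304 + 160 = 4464 B

8, 4464


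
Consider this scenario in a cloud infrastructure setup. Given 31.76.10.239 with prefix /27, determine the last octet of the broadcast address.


Given: IP = 31.76.10.239, prefix = /27
Host bits = 32 - 27 = 5
Network last octet = 239 AND mask = 224
Host part size = 2^5 - 1 = 31
Broadcast last octet = 224 OR 31 = 255

255


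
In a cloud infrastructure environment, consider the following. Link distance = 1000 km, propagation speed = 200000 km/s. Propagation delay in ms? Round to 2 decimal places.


Given: distance = 1000 km, speed = 200000 km/s
Delay = distance / speed = 1000 / 200000 seconds
Delay in ms = 1000 * 1000 / 200000
Delay = 5.0000 ms
Rounded to 2 dp = 5.00 ms

5.00


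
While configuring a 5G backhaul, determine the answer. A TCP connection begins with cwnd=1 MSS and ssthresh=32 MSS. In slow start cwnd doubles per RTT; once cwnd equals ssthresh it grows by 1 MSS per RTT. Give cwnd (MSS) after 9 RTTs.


RTT 0: cwnd = 1 MSS (initial)
RTT 1: cwnd = 2 MSS (slow start, doubled)
RTT 2: cwnd = 4 MSS (slow start, doubled)
RTT 3: cwnd = 8 MSS (slow start, doubled)
RTT 4: cwnd = 16 MSS (slow start, doubled)
RTT 5: cwnd = 32 MSS (slow start, doubled)
RTT 6: cwnd = 33 MSS (congestion avoidance, +1)
RTT 7: cwnd = 34 MSS (congestion avoidance, +1)
RTT 8: cwnd = 35 MSS (congestion avoidance, +1)
RTT 9: cwnd = 36 MSS (congestion avoidance, +1)

36


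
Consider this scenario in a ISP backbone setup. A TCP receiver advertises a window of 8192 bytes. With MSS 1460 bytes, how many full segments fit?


Given: RWND = 8192 bytes, MSS = 1460 bytes
Full segments = floor(RWND / MSS)
Full segments = floor(8192 / 1460)
Full segments = floor(5.611) = 5

5


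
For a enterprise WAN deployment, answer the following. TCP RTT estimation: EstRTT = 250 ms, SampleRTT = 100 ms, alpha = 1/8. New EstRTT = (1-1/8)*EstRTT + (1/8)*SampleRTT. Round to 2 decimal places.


Given: EstRTT = 250 ms, SampleRTT = 100 ms, alpha = 1/8
New EstRTT = (1 - alpha) * EstRTT + alpha * SampleRTT
(7/8) * 250 = 218.75
(1/8) * 100 = 12.5
New EstRTT = 218.75 + 12.5 = 231.25 ms -> 231.25 ms (2 dp)

231.25


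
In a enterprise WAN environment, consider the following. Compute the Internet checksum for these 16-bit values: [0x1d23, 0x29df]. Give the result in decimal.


Given words: [0x1d23, 0x29df]
Step 1: Sum all words
Raw sum = 7459 + 10719 = 18178
One's complement = ~18178 & 0xFFFF = 47357

47357


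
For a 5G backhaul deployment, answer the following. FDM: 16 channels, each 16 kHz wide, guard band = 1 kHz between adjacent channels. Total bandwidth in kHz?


Given: 16 channels, 16 kHz each, guard = 1 kHz
Channel bandwidth = 16 * 16 = 256 kHz
Guard bands = 15 gaps * 1 kHz = 15 kHz
Total = 256 + 15 = 271 kHz

271


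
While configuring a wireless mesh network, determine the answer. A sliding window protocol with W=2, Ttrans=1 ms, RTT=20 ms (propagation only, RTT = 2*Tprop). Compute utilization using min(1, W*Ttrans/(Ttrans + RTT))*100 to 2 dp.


Given: W = 2, Ttrans = 1 ms, RTT = 20 ms (= 2 * Tprop, Tprop = 10 ms)
Cycle time = Ttrans + RTT = 1 + 20 = 21 ms (first packet sent until its ACK returns)
W * Ttrans = 2 * 1 = 2 ms of sending per cycle
W * Ttrans / (Ttrans + RTT) = 2 / 21 = 0.095238
U = min(1, 0.095238) = 0.095238
U% = 9.52%

9.52


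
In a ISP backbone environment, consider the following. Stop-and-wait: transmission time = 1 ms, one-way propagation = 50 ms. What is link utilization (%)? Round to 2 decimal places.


Given: Ttrans = 1 ms, Tprop = 50 ms
RTT = 2 * Tprop = 2 * 50 = 100 ms
U = Ttrans / (Ttrans + RTT)
U = 1 / (1 + 100)
U = 1 / 101 = 0.009901
U% = 0.99%

0.99


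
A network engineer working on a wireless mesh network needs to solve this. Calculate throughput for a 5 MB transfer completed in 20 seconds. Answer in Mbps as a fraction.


Given: file = 5 MB, time = 20 s
File in Mb = 5 * 8 = 40 Mb
Throughput = 40 / 20 Mbps
Throughput = 2 Mbps

2


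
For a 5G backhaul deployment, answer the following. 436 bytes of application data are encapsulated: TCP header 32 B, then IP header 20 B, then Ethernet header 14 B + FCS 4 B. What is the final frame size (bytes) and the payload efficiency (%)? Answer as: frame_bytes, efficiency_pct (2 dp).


TCP segment = 436 + 32 = 468 B
IP packet = 468 + 20 = 488 B
Ethernet frame = 488 + 14 + 4 = 506 B
Efficiency = app / frame = 436 / 506 = 0.861660 = 86.1660% -> 86.17% (2 dp)

506, 86.17


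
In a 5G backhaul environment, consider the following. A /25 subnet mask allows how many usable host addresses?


Given: subnet mask /25
Host bits = 32 - 25 = 7
Total addresses = 2^7 = 128
Usable hosts = 128 - 2 (network + broadcast) = 126

126


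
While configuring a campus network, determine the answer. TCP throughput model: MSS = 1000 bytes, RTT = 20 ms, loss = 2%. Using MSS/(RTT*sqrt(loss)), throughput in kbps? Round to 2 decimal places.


Given: MSS = 1000 bytes, RTT = 20 ms, loss = 2%
RTT in seconds = 20 / 1000 = 0.02
Loss rate = 2% = 0.02
sqrt(loss) = sqrt(0.02) = 0.141421356237
Throughput (bytes/s) = 1000 / (0.02 * 0.141421356237) = 353553.3906
Throughput (kbps) = 353553.3906 * 8 / 1000 = 2828.427125 -> 2828.43 kbps (2 dp)

2828.43


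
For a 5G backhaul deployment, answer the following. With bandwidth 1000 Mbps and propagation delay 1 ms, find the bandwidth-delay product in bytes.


Given: bandwidth = 1000 Mbps, delay = 1 ms
BDP in bits = 1000 * 10^6 * 1 / 1000
BDP in bits = 1000000
BDP in bytes = 1000000 / 8 = 125000

125000


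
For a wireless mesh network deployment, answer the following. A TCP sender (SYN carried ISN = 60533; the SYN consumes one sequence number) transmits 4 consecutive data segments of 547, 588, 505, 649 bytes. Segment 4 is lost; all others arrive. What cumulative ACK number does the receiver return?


SYN uses sequence number 60533; first data byte = ISN + 1 = 60534.
Segment 1: SEQ = 60534, len = 547 B, covers [60534, 61080]
Segment 2: SEQ = 61081, len = 588 B, covers [61081, 61668]
Segment 3: SEQ = 61669, len = 505 B, covers [61669, 62173]
Segment 4: SEQ = 62174, len = 649 B, covers [62174, 62822] [LOST]
In-order data received: bytes [60534, 62173] (segments 1..3).
Segment 4 missing -> gap begins at byte 62174.
Cumulative ACK = next expected in-order byte = 60534 + 547 + 588 + 505 = 62174

62174


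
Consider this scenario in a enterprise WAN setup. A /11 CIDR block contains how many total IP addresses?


Given: CIDR prefix /11
Host bits = 32 - 11 = 21
Total addresses = 2^21 = 2097152

2097152


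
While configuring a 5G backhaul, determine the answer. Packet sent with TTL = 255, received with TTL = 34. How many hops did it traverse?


Given: initial TTL = 255, received TTL = 34
Hops = initial TTL - received TTL
Hops = 255 - 34 = 221

221


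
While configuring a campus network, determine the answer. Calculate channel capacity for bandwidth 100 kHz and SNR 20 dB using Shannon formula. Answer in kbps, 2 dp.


Given: B = 100 kHz, SNR = 20 dB
SNR linear = 10^(20/10) = 100
1 + SNR = 101
log2(101) = 6.6582114828
C = 100 * 1000 * 6.6582114828 = 665821.1483 bps
C = 665.821148 kbps -> 665.82 kbps (2 dp)

665.82


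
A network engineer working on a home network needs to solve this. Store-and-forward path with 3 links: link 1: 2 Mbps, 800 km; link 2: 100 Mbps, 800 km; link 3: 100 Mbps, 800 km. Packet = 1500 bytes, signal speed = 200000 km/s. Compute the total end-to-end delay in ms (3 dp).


Packet = 1500 bytes = 12000 bits. Store-and-forward: sum (t_trans + t_prop) per link.
Link 1: t_trans = 12000/(2*10^6) s = 6.0000 ms; t_prop = 800/200000 s = 4.0000 ms; subtotal = 10.0000 ms
Link 2: t_trans = 12000/(100*10^6) s = 0.1200 ms; t_prop = 800/200000 s = 4.0000 ms; subtotal = 4.1200 ms
Link 3: t_trans = 12000/(100*10^6) s = 0.1200 ms; t_prop = 800/200000 s = 4.0000 ms; subtotal = 4.1200 ms
End-to-end = 10.0000 + 4.1200 + 4.1200 = 18.2400 ms -> 18.240 ms (3 dp)

18.240


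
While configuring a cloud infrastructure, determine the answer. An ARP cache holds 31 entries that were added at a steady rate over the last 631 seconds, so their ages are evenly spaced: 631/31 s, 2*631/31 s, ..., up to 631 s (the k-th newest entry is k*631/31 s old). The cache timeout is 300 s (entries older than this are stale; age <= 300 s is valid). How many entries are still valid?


Ages are k * 631/31 s for k = 1..31 (spacing = 20.3548 s).
Entry k is valid iff k * 631/31 <= 300 iff k <= 31 * 300 / 631 = 14.7385
n_valid = floor(14.7385) = 14
(n_stale = 31 - 14 = 17)

14


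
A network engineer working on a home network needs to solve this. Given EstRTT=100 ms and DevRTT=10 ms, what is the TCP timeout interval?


Given: EstRTT = 100 ms, DevRTT = 10 ms
Timeout = EstRTT + 4 * DevRTT
4 * DevRTT = 4 * 10 = 40
Timeout = 100 + 40 = 140 ms

140


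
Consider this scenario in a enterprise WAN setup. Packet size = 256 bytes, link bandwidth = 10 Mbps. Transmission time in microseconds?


Given: packet = 256 bytes, bandwidth = 10 Mbps
Packet in bits = 256 * 8 = 2048 bits
Bandwidth = 10 * 10^6 = 10000000 bps
Time = 2048 / 10000000 seconds
Time in us = 2048 * 10^6 / 10000000 = 204.8

204.8


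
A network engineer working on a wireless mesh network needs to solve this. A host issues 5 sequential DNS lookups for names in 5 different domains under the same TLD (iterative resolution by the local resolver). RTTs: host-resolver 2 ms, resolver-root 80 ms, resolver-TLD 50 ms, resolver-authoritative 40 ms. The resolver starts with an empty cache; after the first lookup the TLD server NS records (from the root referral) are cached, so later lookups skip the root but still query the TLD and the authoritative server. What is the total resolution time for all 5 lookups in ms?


Lookup 1 (cold cache): local + root + TLD + auth = 2 + 80 + 50 + 40 = 172 ms
Lookups 2..5 (TLD NS cached -> skip root; new domain -> still ask TLD and auth): local + TLD + auth = 2 + 50 + 40 = 92 ms each
Remaining 4 lookups: 4 * 92 = 368 ms
Total = 172 + 368 = 540 ms

540


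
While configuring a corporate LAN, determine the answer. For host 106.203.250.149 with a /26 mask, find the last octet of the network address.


Given: IP = 106.203.250.149, prefix = /26
Subnet mask = 255.255.255.192
Last octet of IP: 149
Last octet of mask: 192
Network last octet = 149 AND 192 = 128

128


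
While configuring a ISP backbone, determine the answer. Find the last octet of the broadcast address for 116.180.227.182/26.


Given: IP = 116.180.227.182, prefix = /26
Host bits = 32 - 26 = 6
Network last octet = 182 AND mask = 128
Host part size = 2^6 - 1 = 63
Broadcast last octet = 128 OR 63 = 191

191


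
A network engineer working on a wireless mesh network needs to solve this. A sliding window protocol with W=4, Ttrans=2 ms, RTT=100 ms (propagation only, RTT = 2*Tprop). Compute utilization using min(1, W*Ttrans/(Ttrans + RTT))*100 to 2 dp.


Given: W = 4, Ttrans = 2 ms, RTT = 100 ms (= 2 * Tprop, Tprop = 50 ms)
Cycle time = Ttrans + RTT = 2 + 100 = 102 ms (first packet sent until its ACK returns)
W * Ttrans = 4 * 2 = 8 ms of sending per cycle
W * Ttrans / (Ttrans + RTT) = 8 / 102 = 0.078431
U = min(1, 0.078431) = 0.078431
U% = 7.84%

7.84


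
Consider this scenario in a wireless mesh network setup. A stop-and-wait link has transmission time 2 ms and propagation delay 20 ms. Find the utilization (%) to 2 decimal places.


Given: Ttrans = 2 ms, Tprop = 20 ms
RTT = 2 * Tprop = 2 * 20 = 40 ms
U = Ttrans / (Ttrans + RTT)
U = 2 / (2 + 40)
U = 2 / 42 = 0.047619
U% = 4.76%

4.76


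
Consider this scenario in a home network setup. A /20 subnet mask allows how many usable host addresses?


Given: subnet mask /20
Host bits = 32 - 20 = 12
Total addresses = 2^12 = 4096
Usable hosts = 4096 - 2 (network + broadcast) = 4094

4094


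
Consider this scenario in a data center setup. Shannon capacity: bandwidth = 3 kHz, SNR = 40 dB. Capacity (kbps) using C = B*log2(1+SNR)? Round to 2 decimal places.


Given: B = 3 kHz, SNR = 40 dB
SNR linear = 10^(40/10) = 10000
1 + SNR = 10001
log2(10001) = 13.2878566418
C = 3 * 1000 * 13.2878566418 = 39863.5699 bps
C = 39.863570 kbps -> 39.86 kbps (2 dp)

39.86


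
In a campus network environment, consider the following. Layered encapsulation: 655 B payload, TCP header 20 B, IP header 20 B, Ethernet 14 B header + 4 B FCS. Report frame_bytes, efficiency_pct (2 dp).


TCP segment = 655 + 20 = 675 B
IP packet = 675 + 20 = 695 B
Ethernet frame = 695 + 14 + 4 = 713 B
Efficiency = app / frame = 655 / 713 = 0.918654 = 91.8654% -> 91.87% (2 dp)

713, 91.87


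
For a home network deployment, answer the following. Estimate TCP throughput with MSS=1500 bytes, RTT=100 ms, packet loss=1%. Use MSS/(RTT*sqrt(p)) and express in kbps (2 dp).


Given: MSS = 1500 bytes, RTT = 100 ms, loss = 1%
RTT in seconds = 100 / 1000 = 0.1
Loss rate = 1% = 0.01
sqrt(loss) = sqrt(0.01) = 0.1
Throughput (bytes/s) = 1500 / (0.1 * 0.1) = 150000.0000
Throughput (kbps) = 150000.0000 * 8 / 1000 = 1200.000000 -> 1200.00 kbps (2 dp)

1200.00


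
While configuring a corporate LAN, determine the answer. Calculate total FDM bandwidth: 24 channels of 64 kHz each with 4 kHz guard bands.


Given: 24 channels, 64 kHz each, guard = 4 kHz
Channel bandwidth = 24 * 64 = 1536 kHz
Guard bands = 23 gaps * 4 kHz = 92 kHz
Total = 1536 + 92 = 1628 kHz

1628
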